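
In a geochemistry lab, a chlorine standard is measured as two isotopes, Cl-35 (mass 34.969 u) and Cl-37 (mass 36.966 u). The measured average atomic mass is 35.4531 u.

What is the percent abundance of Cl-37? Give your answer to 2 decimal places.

24.24%

With x = fraction of Cl-35 (so Cl-37 is 1 − x):
34.969·x + 36.966·(1 − x) = 35.4531
(34.969 − 36.966)·x = 35.4531 − 36.966
x = -1.5129 / -1.997 = 0.75759 → 75.76% Cl-35, 24.24% Cl-37.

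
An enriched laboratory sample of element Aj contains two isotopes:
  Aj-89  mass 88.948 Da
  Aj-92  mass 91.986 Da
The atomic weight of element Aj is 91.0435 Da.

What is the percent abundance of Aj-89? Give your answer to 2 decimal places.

Writing the weighted mean with unknown fraction x of Aj-89:
88.948·x + 91.986·(1 − x) = 91.0435
(88.948 − 91.986)·x = 91.0435 − 91.986
x = -0.9425 / -3.038 = 0.31024 → 31.02% Aj-89, 68.98% Aj-92.

31.02%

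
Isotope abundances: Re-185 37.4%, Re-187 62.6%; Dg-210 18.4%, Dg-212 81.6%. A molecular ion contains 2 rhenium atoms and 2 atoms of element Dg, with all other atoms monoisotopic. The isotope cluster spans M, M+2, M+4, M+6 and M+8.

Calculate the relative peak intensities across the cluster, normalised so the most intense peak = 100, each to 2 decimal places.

1.10 : 13.47 : 57.52 : 100.00 : 60.76

Rhenium pattern (n=2): 0.139876 : 0.468248 : 0.391876
Element Dg pattern (n=2): 0.033856 : 0.300288 : 0.665856
Convolve the two distributions (both contribute in 2-u steps):
  M: 0.139876×0.033856 = 0.004736
  M+2: 0.139876×0.300288 + 0.468248×0.033856 = 0.057856
  M+4: 0.139876×0.665856 + 0.468248×0.300288 + 0.391876×0.033856 = 0.247014
  M+6: 0.468248×0.665856 + 0.391876×0.300288 = 0.429461
  M+8: 0.391876×0.665856 = 0.260933
Scale to base peak (0.429461) = 100: 1.10 : 13.47 : 57.52 : 100.00 : 60.76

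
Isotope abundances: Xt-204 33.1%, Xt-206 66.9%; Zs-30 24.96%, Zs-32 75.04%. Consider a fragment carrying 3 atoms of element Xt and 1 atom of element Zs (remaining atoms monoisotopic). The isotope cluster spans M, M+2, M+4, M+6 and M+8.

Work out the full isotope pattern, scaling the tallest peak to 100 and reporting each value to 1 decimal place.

Element Xt pattern (n=3): 0.03626469 : 0.21988893 : 0.44442807 : 0.29941831
Element Zs pattern (n=1): 0.2496 : 0.7504
Convolve the two distributions (both contribute in 2-u steps):
  M: 0.03626469×0.2496 = 0.009052
  M+2: 0.03626469×0.7504 + 0.21988893×0.2496 = 0.082097
  M+4: 0.21988893×0.7504 + 0.44442807×0.2496 = 0.275934
  M+6: 0.44442807×0.7504 + 0.29941831×0.2496 = 0.408234
  M+8: 0.29941831×0.7504 = 0.224683
Scale to base peak (0.408234) = 100: 2.2 : 20.1 : 67.6 : 100.0 : 55.0

2.2 : 20.1 : 67.6 : 100.0 : 55.0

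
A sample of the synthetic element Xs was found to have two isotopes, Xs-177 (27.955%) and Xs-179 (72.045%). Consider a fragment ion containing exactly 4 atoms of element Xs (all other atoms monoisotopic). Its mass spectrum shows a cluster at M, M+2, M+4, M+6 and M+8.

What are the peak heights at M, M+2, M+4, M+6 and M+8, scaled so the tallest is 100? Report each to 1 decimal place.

1.5 : 15.1 : 58.2 : 100.0 : 64.4

The 4 Xs atoms are independent, so intensities follow the terms of (0.27955 + 0.72045)^4.
P(M) = 0.27955^4 = 0.006107
P(M+2) = 4 × 0.27955^3 × 0.72045^1 = 0.062957
P(M+4) = 6 × 0.27955^2 × 0.72045^2 = 0.243376
P(M+6) = 4 × 0.27955^1 × 0.72045^3 = 0.418149
P(M+8) = 0.72045^4 = 0.269411
The M+6 peak is largest (0.418149); scaling to 100 gives 1.5 : 15.1 : 58.2 : 100.0 : 64.4.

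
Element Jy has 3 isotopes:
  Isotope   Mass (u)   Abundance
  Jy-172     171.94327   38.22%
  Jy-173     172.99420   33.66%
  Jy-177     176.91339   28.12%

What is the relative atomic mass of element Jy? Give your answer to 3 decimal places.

Ar = Σ fᵢ·mᵢ = 0.3822 × 171.94327 + 0.3366 × 172.99420 + 0.2812 × 176.91339
= 65.716718 + 58.229848 + 49.748045 = 173.694611 u

173.695 u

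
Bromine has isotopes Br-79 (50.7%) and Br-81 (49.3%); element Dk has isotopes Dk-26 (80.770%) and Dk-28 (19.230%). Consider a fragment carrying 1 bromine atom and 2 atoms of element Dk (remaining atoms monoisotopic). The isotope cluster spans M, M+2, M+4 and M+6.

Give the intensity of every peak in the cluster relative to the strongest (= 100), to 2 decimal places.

Bromine pattern (n=1): 0.5070 : 0.4930
Element Dk pattern (n=2): 0.65237929 : 0.31064142 : 0.03697929
Convolve the two distributions (both contribute in 2-u steps):
  M: 0.5070×0.65237929 = 0.330756
  M+2: 0.5070×0.31064142 + 0.4930×0.65237929 = 0.479118
  M+4: 0.5070×0.03697929 + 0.4930×0.31064142 = 0.171895
  M+6: 0.4930×0.03697929 = 0.018231
Scale to base peak (0.479118) = 100: 69.03 : 100.00 : 35.88 : 3.81

69.03 : 100.00 : 35.88 : 3.81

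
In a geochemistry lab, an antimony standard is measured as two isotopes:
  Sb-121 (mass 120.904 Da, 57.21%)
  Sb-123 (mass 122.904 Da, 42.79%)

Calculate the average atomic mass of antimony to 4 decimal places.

121.7598 Da

Weight each isotope mass by its fractional abundance: 0.5721 × 120.904 + 0.4279 × 122.904
= 69.16918 + 52.59062 = 121.75980 Da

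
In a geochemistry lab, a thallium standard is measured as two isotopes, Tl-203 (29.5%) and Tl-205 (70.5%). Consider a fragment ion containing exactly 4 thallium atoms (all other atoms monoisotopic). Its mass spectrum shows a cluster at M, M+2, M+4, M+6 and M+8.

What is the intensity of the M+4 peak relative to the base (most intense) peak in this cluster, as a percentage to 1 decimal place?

62.8%

(0.295 + 0.705)^4 gives M 0.0076, M+2 0.0724, M+4 0.2595, M+6 0.4135, M+8 0.2470; the largest is M+6.
P(M+6) = C(4,3) × 0.295^1 × 0.705^3 = 4 × 0.2950 × 0.35040263 = 0.413475 (base)
P(M+4) = C(4,2) × 0.295^2 × 0.705^2 = 6 × 0.087025 × 0.497025 = 0.259522
Relative intensity = 0.259522 / 0.413475 × 100 = 62.8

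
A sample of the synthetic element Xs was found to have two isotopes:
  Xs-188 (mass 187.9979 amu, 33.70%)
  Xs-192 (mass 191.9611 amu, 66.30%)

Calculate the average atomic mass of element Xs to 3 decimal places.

Average mass = Σ (abundance × isotope mass) = 0.3370 × 187.9979 + 0.6630 × 191.9611
= 63.35529 + 127.27021 = 190.62550 amu

190.626 amu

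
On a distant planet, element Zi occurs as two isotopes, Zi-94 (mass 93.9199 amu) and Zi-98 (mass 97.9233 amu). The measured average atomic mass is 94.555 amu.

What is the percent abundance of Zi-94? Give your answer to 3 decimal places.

84.136%

With x = fraction of Zi-94 (so Zi-98 is 1 − x):
93.9199·x + 97.9233·(1 − x) = 94.555
(93.9199 − 97.9233)·x = 94.555 − 97.9233
x = -3.3683 / -4.0034 = 0.84136 → 84.136% Zi-94, 15.864% Zi-98.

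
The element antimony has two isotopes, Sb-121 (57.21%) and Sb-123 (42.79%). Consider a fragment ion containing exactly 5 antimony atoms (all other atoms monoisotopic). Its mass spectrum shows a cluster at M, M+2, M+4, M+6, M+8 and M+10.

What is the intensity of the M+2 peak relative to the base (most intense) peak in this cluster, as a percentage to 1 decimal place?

(0.5721 + 0.4279)^5 gives M 0.0613, M+2 0.2292, M+4 0.3428, M+6 0.2564, M+8 0.0959, M+10 0.0143; the largest is M+4.
P(M+4) = C(5,2) × 0.5721^3 × 0.4279^2 = 10 × 0.18724742 × 0.18309841 = 0.342847 (base)
P(M+2) = C(5,1) × 0.5721^4 × 0.4279^1 = 5 × 0.10712425 × 0.4279 = 0.229192
Relative intensity = 0.229192 / 0.342847 × 100 = 66.8

66.8%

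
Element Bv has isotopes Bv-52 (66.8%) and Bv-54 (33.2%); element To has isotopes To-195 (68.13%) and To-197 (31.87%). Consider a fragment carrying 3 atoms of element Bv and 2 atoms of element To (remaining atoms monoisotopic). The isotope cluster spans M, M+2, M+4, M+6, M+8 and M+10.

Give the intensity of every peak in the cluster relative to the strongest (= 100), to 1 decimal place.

Element Bv pattern (n=3): 0.29807763 : 0.4444391 : 0.2208889 : 0.03659437
Element To pattern (n=2): 0.46416969 : 0.43426062 : 0.10156969
Convolve the two distributions (both contribute in 2-u steps):
  M: 0.29807763×0.46416969 = 0.138359
  M+2: 0.29807763×0.43426062 + 0.4444391×0.46416969 = 0.335739
  M+4: 0.29807763×0.10156969 + 0.4444391×0.43426062 + 0.2208889×0.46416969 = 0.325808
  M+6: 0.4444391×0.10156969 + 0.2208889×0.43426062 + 0.03659437×0.46416969 = 0.158051
  M+8: 0.2208889×0.10156969 + 0.03659437×0.43426062 = 0.038327
  M+10: 0.03659437×0.10156969 = 0.003717
Scale to base peak (0.335739) = 100: 41.2 : 100.0 : 97.0 : 47.1 : 11.4 : 1.1

41.2 : 100.0 : 97.0 : 47.1 : 11.4 : 1.1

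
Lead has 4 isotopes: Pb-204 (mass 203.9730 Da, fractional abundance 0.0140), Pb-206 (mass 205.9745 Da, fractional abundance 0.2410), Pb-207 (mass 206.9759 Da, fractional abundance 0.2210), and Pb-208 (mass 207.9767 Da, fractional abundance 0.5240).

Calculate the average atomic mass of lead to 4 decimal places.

Weight each isotope mass by its fractional abundance: 0.0140 × 203.9730 + 0.2410 × 205.9745 + 0.2210 × 206.9759 + 0.5240 × 207.9767
= 2.85562 + 49.63985 + 45.74167 + 108.97979 = 207.21693 Da

207.2169 Da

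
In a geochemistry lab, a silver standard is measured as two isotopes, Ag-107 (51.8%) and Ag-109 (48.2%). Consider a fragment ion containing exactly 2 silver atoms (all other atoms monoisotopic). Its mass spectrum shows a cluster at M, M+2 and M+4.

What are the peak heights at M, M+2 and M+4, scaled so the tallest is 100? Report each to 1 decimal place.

53.7 : 100.0 : 46.5

The 2 Ag atoms are independent, so intensities follow the terms of (0.518 + 0.482)^2.
P(M) = 0.518^2 = 0.268324
P(M+2) = 2 × 0.518^1 × 0.482^1 = 0.499352
P(M+4) = 0.482^2 = 0.232324
The M+2 peak is largest (0.499352); scaling to 100 gives 53.7 : 100.0 : 46.5.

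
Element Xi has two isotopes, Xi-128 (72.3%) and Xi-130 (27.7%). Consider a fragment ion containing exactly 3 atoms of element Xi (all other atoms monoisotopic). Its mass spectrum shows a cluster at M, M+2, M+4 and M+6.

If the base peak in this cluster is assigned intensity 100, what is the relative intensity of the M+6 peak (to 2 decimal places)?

4.89

(0.723 + 0.277)^3 gives M 0.3779, M+2 0.4344, M+4 0.1664, M+6 0.0213; the largest is M+2.
P(M+2) = C(3,1) × 0.723^2 × 0.277^1 = 3 × 0.522729 × 0.2770 = 0.434388 (base)
P(M+6) = C(3,3) × 0.723^0 × 0.277^3 = 1 × 1.0000 × 0.02125393 = 0.021254
Relative intensity = 0.021254 / 0.434388 × 100 = 4.89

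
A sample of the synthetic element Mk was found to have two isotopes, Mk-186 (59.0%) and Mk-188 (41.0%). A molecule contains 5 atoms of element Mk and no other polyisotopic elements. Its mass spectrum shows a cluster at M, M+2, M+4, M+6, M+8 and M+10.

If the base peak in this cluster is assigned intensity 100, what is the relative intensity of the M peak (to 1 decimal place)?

Term probabilities: M 0.0715, M+2 0.2484, M+4 0.3452, M+6 0.2399, M+8 0.0834, M+10 0.0116. Base peak = M+4.
P(M+4) = C(5,2) × 0.590^3 × 0.410^2 = 10 × 0.205379 × 0.1681 = 0.345242 (base)
P(M) = C(5,0) × 0.590^5 × 0.410^0 = 1 × 0.07149243 × 1.0000 = 0.071492
Relative intensity = 0.071492 / 0.345242 × 100 = 20.7

20.7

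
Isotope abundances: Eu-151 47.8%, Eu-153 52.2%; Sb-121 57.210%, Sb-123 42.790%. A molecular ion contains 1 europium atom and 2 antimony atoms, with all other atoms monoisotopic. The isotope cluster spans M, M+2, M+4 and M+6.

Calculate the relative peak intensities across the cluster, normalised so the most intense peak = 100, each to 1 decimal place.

38.6 : 100.0 : 84.7 : 23.6

Europium pattern (n=1): 0.4780 : 0.5220
Antimony pattern (n=2): 0.32729841 : 0.48960318 : 0.18309841
Convolve the two distributions (both contribute in 2-u steps):
  M: 0.4780×0.32729841 = 0.156449
  M+2: 0.4780×0.48960318 + 0.5220×0.32729841 = 0.404880
  M+4: 0.4780×0.18309841 + 0.5220×0.48960318 = 0.343094
  M+6: 0.5220×0.18309841 = 0.095577
Scale to base peak (0.404880) = 100: 38.6 : 100.0 : 84.7 : 23.6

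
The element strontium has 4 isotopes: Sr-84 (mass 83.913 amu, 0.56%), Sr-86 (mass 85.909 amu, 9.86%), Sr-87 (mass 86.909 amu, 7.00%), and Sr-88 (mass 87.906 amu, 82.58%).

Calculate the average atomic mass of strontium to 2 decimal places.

Weight each isotope mass by its fractional abundance: 0.0056 × 83.913 + 0.0986 × 85.909 + 0.0700 × 86.909 + 0.8258 × 87.906
= 0.4699 + 8.4706 + 6.0836 + 72.5928 = 87.6169 amu

87.62 amu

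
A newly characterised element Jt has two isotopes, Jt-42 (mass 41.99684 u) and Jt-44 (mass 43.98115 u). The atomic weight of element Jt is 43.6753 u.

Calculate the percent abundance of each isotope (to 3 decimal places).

With x = fraction of Jt-42 (so Jt-44 is 1 − x):
41.99684·x + 43.98115·(1 − x) = 43.6753
(41.99684 − 43.98115)·x = 43.6753 − 43.98115
x = -0.30585 / -1.98431 = 0.15413 → 15.413% Jt-42, 84.587% Jt-44.

Jt-42: 15.413%, Jt-44: 84.587%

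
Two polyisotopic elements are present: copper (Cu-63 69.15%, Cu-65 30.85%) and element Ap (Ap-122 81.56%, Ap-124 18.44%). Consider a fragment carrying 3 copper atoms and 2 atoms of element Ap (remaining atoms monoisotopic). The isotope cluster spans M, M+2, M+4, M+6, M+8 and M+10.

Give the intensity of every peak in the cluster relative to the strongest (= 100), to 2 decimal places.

Copper pattern (n=3): 0.33065611 : 0.44254842 : 0.19743483 : 0.02936064
Element Ap pattern (n=2): 0.66520336 : 0.30079328 : 0.03400336
Convolve the two distributions (both contribute in 2-u steps):
  M: 0.33065611×0.66520336 = 0.219954
  M+2: 0.33065611×0.30079328 + 0.44254842×0.66520336 = 0.393844
  M+4: 0.33065611×0.03400336 + 0.44254842×0.30079328 + 0.19743483×0.66520336 = 0.275693
  M+6: 0.44254842×0.03400336 + 0.19743483×0.30079328 + 0.02936064×0.66520336 = 0.093966
  M+8: 0.19743483×0.03400336 + 0.02936064×0.30079328 = 0.015545
  M+10: 0.02936064×0.03400336 = 0.000998
Scale to base peak (0.393844) = 100: 55.85 : 100.00 : 70.00 : 23.86 : 3.95 : 0.25

55.85 : 100.00 : 70.00 : 23.86 : 3.95 : 0.25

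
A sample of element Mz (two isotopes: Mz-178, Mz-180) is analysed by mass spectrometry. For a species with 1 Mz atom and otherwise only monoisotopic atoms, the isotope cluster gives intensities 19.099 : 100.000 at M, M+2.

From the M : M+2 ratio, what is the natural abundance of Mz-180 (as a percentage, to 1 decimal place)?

84.0%

Let p = fractional abundance of Mz-178. I(M+2)/I(M) = [C(1,1)·p^0·(1−p)] / p^1 = 1·(1−p)/p = 100.000/19.099 = 5.2359
(1−p)/p = 5.2359/1 = 5.2359  ⇒  p = 1/(1 + 5.2359) = 0.1604
Mz-178: 16.0%, Mz-180: 84.0%.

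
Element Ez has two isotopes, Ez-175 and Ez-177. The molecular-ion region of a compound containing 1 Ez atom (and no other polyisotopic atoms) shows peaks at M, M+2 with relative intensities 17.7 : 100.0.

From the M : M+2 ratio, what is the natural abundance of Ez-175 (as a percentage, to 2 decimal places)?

15.04%

If p is the fraction of Ez that is Ez-175, then I(M+2)/I(M) = [C(1,1)·p^0·(1−p)] / p^1 = 1·(1−p)/p = 100.0/17.7 = 5.6497
(1−p)/p = 5.6497/1 = 5.6497  ⇒  p = 1/(1 + 5.6497) = 0.1504
Ez-175: 15.04%, Ez-177: 84.96%.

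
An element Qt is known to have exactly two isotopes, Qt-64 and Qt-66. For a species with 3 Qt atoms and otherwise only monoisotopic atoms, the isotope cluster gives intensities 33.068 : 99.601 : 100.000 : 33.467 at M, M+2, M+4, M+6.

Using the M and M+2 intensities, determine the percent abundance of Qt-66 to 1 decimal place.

50.1%

Write p for the Qt-64 fraction. I(M+2)/I(M) = [C(3,1)·p^2·(1−p)] / p^3 = 3·(1−p)/p = 99.601/33.068 = 3.0120
(1−p)/p = 3.0120/3 = 1.0040  ⇒  p = 1/(1 + 1.0040) = 0.4990
Qt-64: 49.9%, Qt-66: 50.1%.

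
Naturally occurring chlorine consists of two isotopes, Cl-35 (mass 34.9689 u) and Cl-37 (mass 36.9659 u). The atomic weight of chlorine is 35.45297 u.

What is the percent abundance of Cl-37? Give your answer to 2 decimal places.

24.24%

Writing the weighted mean with unknown fraction x of Cl-35:
34.9689·x + 36.9659·(1 − x) = 35.45297
(34.9689 − 36.9659)·x = 35.45297 − 36.9659
x = -1.51293 / -1.9970 = 0.75760 → 75.76% Cl-35, 24.24% Cl-37.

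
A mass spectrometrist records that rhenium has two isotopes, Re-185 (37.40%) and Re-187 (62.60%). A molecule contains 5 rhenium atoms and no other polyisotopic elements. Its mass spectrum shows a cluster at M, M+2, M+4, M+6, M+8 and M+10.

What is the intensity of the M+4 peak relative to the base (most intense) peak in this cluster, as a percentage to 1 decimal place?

59.7%

Binomial terms of (0.3740 + 0.6260)^5: M 0.0073, M+2 0.0612, M+4 0.2050, M+6 0.3431, M+8 0.2872, M+10 0.0961 → M+6 is the base peak.
P(M+6) = C(5,3) × 0.3740^2 × 0.6260^3 = 10 × 0.139876 × 0.24531438 = 0.343136 (base)
P(M+4) = C(5,2) × 0.3740^3 × 0.6260^2 = 10 × 0.05231362 × 0.391876 = 0.205005
Relative intensity = 0.205005 / 0.343136 × 100 = 59.7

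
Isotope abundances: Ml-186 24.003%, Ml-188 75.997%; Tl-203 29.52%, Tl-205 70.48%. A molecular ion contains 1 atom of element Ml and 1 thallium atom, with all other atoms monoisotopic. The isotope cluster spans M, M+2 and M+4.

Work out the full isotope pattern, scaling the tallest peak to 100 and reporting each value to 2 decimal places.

13.23 : 73.47 : 100.00

Element Ml pattern (n=1): 0.24003 : 0.75997
Thallium pattern (n=1): 0.2952 : 0.7048
Convolve the two distributions (both contribute in 2-u steps):
  M: 0.24003×0.2952 = 0.070857
  M+2: 0.24003×0.7048 + 0.75997×0.2952 = 0.393516
  M+4: 0.75997×0.7048 = 0.535627
Scale to base peak (0.535627) = 100: 13.23 : 73.47 : 100.00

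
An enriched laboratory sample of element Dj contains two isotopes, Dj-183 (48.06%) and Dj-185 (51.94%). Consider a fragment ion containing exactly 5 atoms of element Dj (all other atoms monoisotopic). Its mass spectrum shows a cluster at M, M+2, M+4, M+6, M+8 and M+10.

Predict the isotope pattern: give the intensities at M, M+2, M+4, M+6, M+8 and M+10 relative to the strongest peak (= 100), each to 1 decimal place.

The 5 Dj atoms are independent, so intensities follow the terms of (0.4806 + 0.5194)^5.
P(M) = 0.4806^5 = 0.025640
P(M+2) = 5 × 0.4806^4 × 0.5194^1 = 0.138550
P(M+4) = 10 × 0.4806^3 × 0.5194^2 = 0.299471
P(M+6) = 10 × 0.4806^2 × 0.5194^3 = 0.323648
P(M+8) = 5 × 0.4806^1 × 0.5194^4 = 0.174889
P(M+10) = 0.5194^5 = 0.037802
The M+6 peak is largest (0.323648); scaling to 100 gives 7.9 : 42.8 : 92.5 : 100.0 : 54.0 : 11.7.

7.9 : 42.8 : 92.5 : 100.0 : 54.0 : 11.7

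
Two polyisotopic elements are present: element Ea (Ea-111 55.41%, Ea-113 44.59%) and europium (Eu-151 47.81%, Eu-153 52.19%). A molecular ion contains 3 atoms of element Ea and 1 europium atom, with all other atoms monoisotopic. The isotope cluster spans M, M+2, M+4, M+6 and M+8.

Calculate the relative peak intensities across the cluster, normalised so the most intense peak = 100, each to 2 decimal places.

Element Ea pattern (n=3): 0.17012356 : 0.41070976 : 0.33050981 : 0.08865687
Europium pattern (n=1): 0.4781 : 0.5219
Convolve the two distributions (both contribute in 2-u steps):
  M: 0.17012356×0.4781 = 0.081336
  M+2: 0.17012356×0.5219 + 0.41070976×0.4781 = 0.285148
  M+4: 0.41070976×0.5219 + 0.33050981×0.4781 = 0.372366
  M+6: 0.33050981×0.5219 + 0.08865687×0.4781 = 0.214880
  M+8: 0.08865687×0.5219 = 0.046270
Scale to base peak (0.372366) = 100: 21.84 : 76.58 : 100.00 : 57.71 : 12.43

21.84 : 76.58 : 100.00 : 57.71 : 12.43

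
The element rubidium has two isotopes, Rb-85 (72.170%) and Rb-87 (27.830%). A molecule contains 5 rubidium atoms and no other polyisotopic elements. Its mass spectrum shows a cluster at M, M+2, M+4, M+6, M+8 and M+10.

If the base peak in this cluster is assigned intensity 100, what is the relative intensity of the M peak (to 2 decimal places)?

(0.72170 + 0.27830)^5 gives M 0.1958, M+2 0.3775, M+4 0.2911, M+6 0.1123, M+8 0.0216, M+10 0.0017; the largest is M+2.
P(M+2) = C(5,1) × 0.72170^4 × 0.27830^1 = 5 × 0.27128565 × 0.2783 = 0.377494 (base)
P(M) = C(5,0) × 0.72170^5 × 0.27830^0 = 1 × 0.19578685 × 1.0000 = 0.195787
Relative intensity = 0.195787 / 0.377494 × 100 = 51.86

51.86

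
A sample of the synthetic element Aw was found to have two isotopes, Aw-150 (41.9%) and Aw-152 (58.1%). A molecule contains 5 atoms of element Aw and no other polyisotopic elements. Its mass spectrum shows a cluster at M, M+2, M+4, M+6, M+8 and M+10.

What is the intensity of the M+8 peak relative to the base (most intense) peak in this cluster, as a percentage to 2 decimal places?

69.33%

(0.419 + 0.581)^5 gives M 0.0129, M+2 0.0895, M+4 0.2483, M+6 0.3443, M+8 0.2387, M+10 0.0662; the largest is M+6.
P(M+6) = C(5,3) × 0.419^2 × 0.581^3 = 10 × 0.175561 × 0.19612294 = 0.344315 (base)
P(M+8) = C(5,4) × 0.419^1 × 0.581^4 = 5 × 0.4190 × 0.11394743 = 0.238720
Relative intensity = 0.238720 / 0.344315 × 100 = 69.33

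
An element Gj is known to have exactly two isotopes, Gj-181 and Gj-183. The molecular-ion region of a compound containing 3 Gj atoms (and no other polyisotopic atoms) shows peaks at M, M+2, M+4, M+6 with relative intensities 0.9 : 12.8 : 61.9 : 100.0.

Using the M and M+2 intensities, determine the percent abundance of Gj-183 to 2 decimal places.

82.58%

Write p for the Gj-181 fraction. I(M+2)/I(M) = [C(3,1)·p^2·(1−p)] / p^3 = 3·(1−p)/p = 12.8/0.9 = 14.2222
(1−p)/p = 14.2222/3 = 4.7407  ⇒  p = 1/(1 + 4.7407) = 0.1742
Gj-181: 17.42%, Gj-183: 82.58%.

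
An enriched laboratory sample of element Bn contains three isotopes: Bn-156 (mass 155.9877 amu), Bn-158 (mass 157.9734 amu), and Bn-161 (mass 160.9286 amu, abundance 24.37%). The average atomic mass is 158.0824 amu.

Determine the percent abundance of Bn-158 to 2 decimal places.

44.85%

Let x and y be the fractions of Bn-156 and Bn-158. Then x + y = 1 − 0.2437 = 0.7563 and 155.9877x + 157.9734y = 158.0824 − 0.2437×160.9286 = 118.86410018.
Substituting: 155.9877x + 157.9734(0.7563 − x) = 118.86410018
(155.9877 − 157.9734)x = -0.61118224  ⇒  x = 0.30779, y = 0.44851
Bn-156: 30.78%, Bn-158: 44.85%.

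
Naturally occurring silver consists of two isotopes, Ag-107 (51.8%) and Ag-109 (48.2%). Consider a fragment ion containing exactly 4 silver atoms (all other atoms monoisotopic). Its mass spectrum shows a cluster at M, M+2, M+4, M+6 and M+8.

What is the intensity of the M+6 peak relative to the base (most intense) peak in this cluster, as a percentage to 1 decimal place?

Term probabilities: M 0.0720, M+2 0.2680, M+4 0.3740, M+6 0.2320, M+8 0.0540. Base peak = M+4.
P(M+4) = C(4,2) × 0.518^2 × 0.482^2 = 6 × 0.268324 × 0.232324 = 0.374029 (base)
P(M+6) = C(4,3) × 0.518^1 × 0.482^3 = 4 × 0.5180 × 0.11198017 = 0.232023
Relative intensity = 0.232023 / 0.374029 × 100 = 62.0

62.0%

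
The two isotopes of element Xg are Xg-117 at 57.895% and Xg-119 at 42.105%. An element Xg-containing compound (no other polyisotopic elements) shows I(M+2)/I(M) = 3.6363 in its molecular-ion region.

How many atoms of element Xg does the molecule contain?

With n Xg atoms, P(M+2)/P(M) = C(n,1)·p^(n−1)q / p^n = n·q/p = n · 0.42105/0.57895.
n = 3.6363 × 0.57895/0.42105 = 5.00 ≈ 5

5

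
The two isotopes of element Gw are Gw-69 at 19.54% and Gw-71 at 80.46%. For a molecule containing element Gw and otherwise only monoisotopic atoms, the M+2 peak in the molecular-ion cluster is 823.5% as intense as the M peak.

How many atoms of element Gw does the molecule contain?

2

The M+2/M ratio from n Gw atoms is n · q/p = n · 0.8046/0.1954.
n = 8.235 × 0.1954/0.8046 = 2.00 ≈ 2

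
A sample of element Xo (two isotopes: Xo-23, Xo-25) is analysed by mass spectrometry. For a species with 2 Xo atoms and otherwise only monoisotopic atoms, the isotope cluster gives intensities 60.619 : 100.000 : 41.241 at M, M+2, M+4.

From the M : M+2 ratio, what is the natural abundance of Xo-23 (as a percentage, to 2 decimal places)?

54.80%

Write p for the Xo-23 fraction. I(M+2)/I(M) = [C(2,1)·p^1·(1−p)] / p^2 = 2·(1−p)/p = 100.000/60.619 = 1.6496
(1−p)/p = 1.6496/2 = 0.8248  ⇒  p = 1/(1 + 0.8248) = 0.5480
Xo-23: 54.80%, Xo-25: 45.20%.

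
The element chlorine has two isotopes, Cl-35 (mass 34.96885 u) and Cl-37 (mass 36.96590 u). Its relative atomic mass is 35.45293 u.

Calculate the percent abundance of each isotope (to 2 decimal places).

Writing the weighted mean with unknown fraction x of Cl-35:
34.96885·x + 36.96590·(1 − x) = 35.45293
(34.96885 − 36.96590)·x = 35.45293 − 36.96590
x = -1.51297 / -1.99705 = 0.75760 → 75.76% Cl-35, 24.24% Cl-37.

Cl-35: 75.76%, Cl-37: 24.24%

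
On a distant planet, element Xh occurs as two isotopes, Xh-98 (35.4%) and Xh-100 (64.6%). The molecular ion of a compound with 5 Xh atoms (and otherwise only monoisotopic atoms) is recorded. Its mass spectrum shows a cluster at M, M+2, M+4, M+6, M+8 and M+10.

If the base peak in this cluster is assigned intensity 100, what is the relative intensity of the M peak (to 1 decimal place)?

(0.354 + 0.646)^5 gives M 0.0056, M+2 0.0507, M+4 0.1851, M+6 0.3378, M+8 0.3083, M+10 0.1125; the largest is M+6.
P(M+6) = C(5,3) × 0.354^2 × 0.646^3 = 10 × 0.125316 × 0.26958614 = 0.337835 (base)
P(M) = C(5,0) × 0.354^5 × 0.646^0 = 1 × 0.00555925 × 1.0000 = 0.005559
Relative intensity = 0.005559 / 0.337835 × 100 = 1.6

1.6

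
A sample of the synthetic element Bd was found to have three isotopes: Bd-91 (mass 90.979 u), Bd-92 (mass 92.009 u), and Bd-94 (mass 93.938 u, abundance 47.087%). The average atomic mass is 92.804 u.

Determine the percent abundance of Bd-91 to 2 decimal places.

The remaining 52.913% is split between Bd-91 (fraction x) and Bd-92 (fraction 0.52913 − x).
Substituting: 90.979x + 92.009(0.52913 − x) = 48.57141394
(90.979 − 92.009)x = -0.11330823  ⇒  x = 0.11001, y = 0.41912
Bd-91: 11.00%, Bd-92: 41.91%.

11.00%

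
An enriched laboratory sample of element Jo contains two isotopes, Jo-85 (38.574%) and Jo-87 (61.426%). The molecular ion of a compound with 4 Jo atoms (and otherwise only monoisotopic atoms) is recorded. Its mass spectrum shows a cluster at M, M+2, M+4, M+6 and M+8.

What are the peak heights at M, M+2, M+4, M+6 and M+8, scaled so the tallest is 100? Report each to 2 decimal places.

The 4 Jo atoms are independent, so intensities follow the terms of (0.38574 + 0.61426)^4.
P(M) = 0.38574^4 = 0.022140
P(M+2) = 4 × 0.38574^3 × 0.61426^1 = 0.141025
P(M+4) = 6 × 0.38574^2 × 0.61426^2 = 0.336857
P(M+6) = 4 × 0.38574^1 × 0.61426^3 = 0.357611
P(M+8) = 0.61426^4 = 0.142367
The M+6 peak is largest (0.357611); scaling to 100 gives 6.19 : 39.44 : 94.20 : 100.00 : 39.81.

6.19 : 39.44 : 94.20 : 100.00 : 39.81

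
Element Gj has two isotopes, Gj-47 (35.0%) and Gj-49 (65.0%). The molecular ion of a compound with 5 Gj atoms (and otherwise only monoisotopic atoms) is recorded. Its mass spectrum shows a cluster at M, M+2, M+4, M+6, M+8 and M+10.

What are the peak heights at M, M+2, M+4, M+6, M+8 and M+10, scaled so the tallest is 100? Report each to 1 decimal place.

1.6 : 14.5 : 53.8 : 100.0 : 92.9 : 34.5

Each Gj atom is independently Gj-47 (p = 0.350) or Gj-49 (q = 0.650); the cluster is the binomial expansion (p + q)^5.
P(M) = 0.350^5 = 0.005252
P(M+2) = 5 × 0.350^4 × 0.650^1 = 0.048770
P(M+4) = 10 × 0.350^3 × 0.650^2 = 0.181147
P(M+6) = 10 × 0.350^2 × 0.650^3 = 0.336416
P(M+8) = 5 × 0.350^1 × 0.650^4 = 0.312386
P(M+10) = 0.650^5 = 0.116029
The M+6 peak is largest (0.336416); scaling to 100 gives 1.6 : 14.5 : 53.8 : 100.0 : 92.9 : 34.5.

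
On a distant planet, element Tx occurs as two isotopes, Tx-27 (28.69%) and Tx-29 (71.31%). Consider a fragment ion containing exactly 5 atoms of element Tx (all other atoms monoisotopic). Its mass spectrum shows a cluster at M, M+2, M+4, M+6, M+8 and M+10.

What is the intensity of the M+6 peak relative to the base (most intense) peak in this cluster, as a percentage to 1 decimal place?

80.5%

Binomial terms of (0.2869 + 0.7131)^5: M 0.0019, M+2 0.0242, M+4 0.1201, M+6 0.2985, M+8 0.3709, M+10 0.1844 → M+8 is the base peak.
P(M+8) = C(5,4) × 0.2869^1 × 0.7131^4 = 5 × 0.2869 × 0.25858406 = 0.370939 (base)
P(M+6) = C(5,3) × 0.2869^2 × 0.7131^3 = 10 × 0.08231161 × 0.36261963 = 0.298478
Relative intensity = 0.298478 / 0.370939 × 100 = 80.5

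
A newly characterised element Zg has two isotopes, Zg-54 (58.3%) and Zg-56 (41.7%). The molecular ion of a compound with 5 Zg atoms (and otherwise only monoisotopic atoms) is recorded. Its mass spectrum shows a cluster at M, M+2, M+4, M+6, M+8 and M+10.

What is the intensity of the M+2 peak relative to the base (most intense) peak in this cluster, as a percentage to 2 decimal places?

Term probabilities: M 0.0674, M+2 0.2409, M+4 0.3446, M+6 0.2465, M+8 0.0881, M+10 0.0126. Base peak = M+4.
P(M+4) = C(5,2) × 0.583^3 × 0.417^2 = 10 × 0.19815529 × 0.173889 = 0.344570 (base)
P(M+2) = C(5,1) × 0.583^4 × 0.417^1 = 5 × 0.11552453 × 0.4170 = 0.240869
Relative intensity = 0.240869 / 0.344570 × 100 = 69.90

69.90%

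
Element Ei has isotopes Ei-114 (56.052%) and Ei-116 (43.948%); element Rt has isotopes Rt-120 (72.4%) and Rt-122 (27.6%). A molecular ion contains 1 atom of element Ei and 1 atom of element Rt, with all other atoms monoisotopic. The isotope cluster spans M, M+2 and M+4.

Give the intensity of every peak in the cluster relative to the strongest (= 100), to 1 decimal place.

85.8 : 100.0 : 25.7

Element Ei pattern (n=1): 0.56052 : 0.43948
Element Rt pattern (n=1): 0.7240 : 0.2760
Convolve the two distributions (both contribute in 2-u steps):
  M: 0.56052×0.7240 = 0.405816
  M+2: 0.56052×0.2760 + 0.43948×0.7240 = 0.472887
  M+4: 0.43948×0.2760 = 0.121296
Scale to base peak (0.472887) = 100: 85.8 : 100.0 : 25.7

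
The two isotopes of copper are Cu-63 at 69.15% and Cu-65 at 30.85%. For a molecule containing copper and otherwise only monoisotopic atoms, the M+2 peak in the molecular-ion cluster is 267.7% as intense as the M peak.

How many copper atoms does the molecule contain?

For n independent Cu atoms, I(M+2)/I(M) = n · (abundance Cu-65) / (abundance Cu-63) = n · 0.3085/0.6915.
n = 2.677 × 0.6915/0.3085 = 6.00 ≈ 6

6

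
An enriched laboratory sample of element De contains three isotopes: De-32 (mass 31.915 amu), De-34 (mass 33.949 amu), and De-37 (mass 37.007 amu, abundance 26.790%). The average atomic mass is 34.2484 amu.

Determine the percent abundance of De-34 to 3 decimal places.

Let x and y be the fractions of De-32 and De-34. Then x + y = 1 − 0.26790 = 0.73210 and 31.915x + 33.949y = 34.2484 − 0.26790×37.007 = 24.3342247.
Substituting: 31.915x + 33.949(0.73210 − x) = 24.3342247
(31.915 − 33.949)x = -0.5198382  ⇒  x = 0.25557, y = 0.47653
De-32: 25.557%, De-34: 47.653%.

47.653%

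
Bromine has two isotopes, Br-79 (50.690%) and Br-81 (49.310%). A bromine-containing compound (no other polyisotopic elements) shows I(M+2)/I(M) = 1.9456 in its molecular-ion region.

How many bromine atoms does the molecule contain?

With n Br atoms, P(M+2)/P(M) = C(n,1)·p^(n−1)q / p^n = n·q/p = n · 0.49310/0.50690.
n = 1.9456 × 0.50690/0.49310 = 2.00 ≈ 2

2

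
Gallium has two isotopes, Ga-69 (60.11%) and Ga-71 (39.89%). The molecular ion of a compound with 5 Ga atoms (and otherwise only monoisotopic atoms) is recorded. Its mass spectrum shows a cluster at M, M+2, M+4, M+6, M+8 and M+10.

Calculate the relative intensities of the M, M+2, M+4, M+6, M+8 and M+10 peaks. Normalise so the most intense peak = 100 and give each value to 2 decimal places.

The 5 Ga atoms are independent, so intensities follow the terms of (0.6011 + 0.3989)^5.
P(M) = 0.6011^5 = 0.078475
P(M+2) = 5 × 0.6011^4 × 0.3989^1 = 0.260388
P(M+4) = 10 × 0.6011^3 × 0.3989^2 = 0.345596
P(M+6) = 10 × 0.6011^2 × 0.3989^3 = 0.229343
P(M+8) = 5 × 0.6011^1 × 0.3989^4 = 0.076098
P(M+10) = 0.3989^5 = 0.010100
The M+4 peak is largest (0.345596); scaling to 100 gives 22.71 : 75.34 : 100.00 : 66.36 : 22.02 : 2.92.

22.71 : 75.34 : 100.00 : 66.36 : 22.02 : 2.92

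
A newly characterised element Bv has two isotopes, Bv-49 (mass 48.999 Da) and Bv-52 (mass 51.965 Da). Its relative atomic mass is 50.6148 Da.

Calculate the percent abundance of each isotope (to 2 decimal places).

Bv-49: 45.52%, Bv-52: 54.48%

With x = fraction of Bv-49 (so Bv-52 is 1 − x):
48.999·x + 51.965·(1 − x) = 50.6148
(48.999 − 51.965)·x = 50.6148 − 51.965
x = -1.3502 / -2.966 = 0.45523 → 45.52% Bv-49, 54.48% Bv-52.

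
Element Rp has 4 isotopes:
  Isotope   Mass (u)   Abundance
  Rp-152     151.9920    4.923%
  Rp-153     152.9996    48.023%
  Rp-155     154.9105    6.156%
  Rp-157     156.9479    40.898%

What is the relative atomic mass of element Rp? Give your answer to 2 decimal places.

Average mass = Σ (abundance × isotope mass) = 0.04923 × 151.9920 + 0.48023 × 152.9996 + 0.06156 × 154.9105 + 0.40898 × 156.9479
= 7.48257 + 73.47500 + 9.53629 + 64.18855 = 154.68241 u

154.68 u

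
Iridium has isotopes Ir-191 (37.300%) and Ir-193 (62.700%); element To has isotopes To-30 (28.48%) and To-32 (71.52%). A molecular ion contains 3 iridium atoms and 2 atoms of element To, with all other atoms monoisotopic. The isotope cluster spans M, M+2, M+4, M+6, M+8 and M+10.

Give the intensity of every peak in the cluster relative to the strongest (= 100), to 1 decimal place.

1.3 : 12.7 : 50.7 : 100.0 : 97.7 : 37.9

Iridium pattern (n=3): 0.05189512 : 0.26170165 : 0.43991135 : 0.24649188
Element To pattern (n=2): 0.08111104 : 0.40737792 : 0.51151104
Convolve the two distributions (both contribute in 2-u steps):
  M: 0.05189512×0.08111104 = 0.004209
  M+2: 0.05189512×0.40737792 + 0.26170165×0.08111104 = 0.042368
  M+4: 0.05189512×0.51151104 + 0.26170165×0.40737792 + 0.43991135×0.08111104 = 0.168838
  M+6: 0.26170165×0.51151104 + 0.43991135×0.40737792 + 0.24649188×0.08111104 = 0.333067
  M+8: 0.43991135×0.51151104 + 0.24649188×0.40737792 = 0.325435
  M+10: 0.24649188×0.51151104 = 0.126083
Scale to base peak (0.333067) = 100: 1.3 : 12.7 : 50.7 : 100.0 : 97.7 : 37.9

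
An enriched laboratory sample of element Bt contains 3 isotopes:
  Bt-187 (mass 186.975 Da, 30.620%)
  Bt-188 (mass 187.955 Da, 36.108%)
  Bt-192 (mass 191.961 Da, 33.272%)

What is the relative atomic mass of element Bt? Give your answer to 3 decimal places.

188.988 Da

Average mass = Σ (abundance × isotope mass) = 0.30620 × 186.975 + 0.36108 × 187.955 + 0.33272 × 191.961
= 57.2517 + 67.8668 + 63.8693 = 188.9878 Da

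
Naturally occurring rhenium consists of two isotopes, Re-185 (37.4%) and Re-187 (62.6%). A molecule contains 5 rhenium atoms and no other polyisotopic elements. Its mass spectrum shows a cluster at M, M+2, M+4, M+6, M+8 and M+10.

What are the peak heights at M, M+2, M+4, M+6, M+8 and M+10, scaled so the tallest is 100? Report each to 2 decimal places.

Expanding (0.374 + 0.626)^5:
P(M) = 0.374^5 = 0.007317
P(M+2) = 5 × 0.374^4 × 0.626^1 = 0.061239
P(M+4) = 10 × 0.374^3 × 0.626^2 = 0.205005
P(M+6) = 10 × 0.374^2 × 0.626^3 = 0.343136
P(M+8) = 5 × 0.374^1 × 0.626^4 = 0.287170
P(M+10) = 0.626^5 = 0.096133
The M+6 peak is largest (0.343136); scaling to 100 gives 2.13 : 17.85 : 59.74 : 100.00 : 83.69 : 28.02.

2.13 : 17.85 : 59.74 : 100.00 : 83.69 : 28.02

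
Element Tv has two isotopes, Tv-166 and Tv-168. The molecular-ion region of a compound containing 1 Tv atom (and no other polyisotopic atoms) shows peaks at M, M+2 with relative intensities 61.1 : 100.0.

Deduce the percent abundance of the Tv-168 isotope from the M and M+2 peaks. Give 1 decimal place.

If p is the fraction of Tv that is Tv-166, then I(M+2)/I(M) = [C(1,1)·p^0·(1−p)] / p^1 = 1·(1−p)/p = 100.0/61.1 = 1.6367
(1−p)/p = 1.6367/1 = 1.6367  ⇒  p = 1/(1 + 1.6367) = 0.3793
Tv-166: 37.9%, Tv-168: 62.1%.

62.1%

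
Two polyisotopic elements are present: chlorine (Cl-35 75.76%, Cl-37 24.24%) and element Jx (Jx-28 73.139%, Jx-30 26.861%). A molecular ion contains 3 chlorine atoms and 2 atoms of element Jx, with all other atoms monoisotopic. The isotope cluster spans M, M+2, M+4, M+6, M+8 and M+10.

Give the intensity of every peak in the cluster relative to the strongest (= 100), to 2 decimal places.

Chlorine pattern (n=3): 0.4348304 : 0.41738208 : 0.13354464 : 0.01424288
Element Jx pattern (n=2): 0.53493133 : 0.39291734 : 0.07215133
Convolve the two distributions (both contribute in 2-u steps):
  M: 0.4348304×0.53493133 = 0.232604
  M+2: 0.4348304×0.39291734 + 0.41738208×0.53493133 = 0.394123
  M+4: 0.4348304×0.07215133 + 0.41738208×0.39291734 + 0.13354464×0.53493133 = 0.266807
  M+6: 0.41738208×0.07215133 + 0.13354464×0.39291734 + 0.01424288×0.53493133 = 0.090206
  M+8: 0.13354464×0.07215133 + 0.01424288×0.39291734 = 0.015232
  M+10: 0.01424288×0.07215133 = 0.001028
Scale to base peak (0.394123) = 100: 59.02 : 100.00 : 67.70 : 22.89 : 3.86 : 0.26

59.02 : 100.00 : 67.70 : 22.89 : 3.86 : 0.26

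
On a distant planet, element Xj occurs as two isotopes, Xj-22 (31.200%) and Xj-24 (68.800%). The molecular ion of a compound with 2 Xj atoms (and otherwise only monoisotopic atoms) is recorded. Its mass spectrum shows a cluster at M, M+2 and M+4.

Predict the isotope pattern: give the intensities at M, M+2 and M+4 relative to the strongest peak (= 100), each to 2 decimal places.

The 2 Xj atoms are independent, so intensities follow the terms of (0.31200 + 0.68800)^2.
P(M) = 0.31200^2 = 0.097344
P(M+2) = 2 × 0.31200^1 × 0.68800^1 = 0.429312
P(M+4) = 0.68800^2 = 0.473344
The M+4 peak is largest (0.473344); scaling to 100 gives 20.57 : 90.70 : 100.00.

20.57 : 90.70 : 100.00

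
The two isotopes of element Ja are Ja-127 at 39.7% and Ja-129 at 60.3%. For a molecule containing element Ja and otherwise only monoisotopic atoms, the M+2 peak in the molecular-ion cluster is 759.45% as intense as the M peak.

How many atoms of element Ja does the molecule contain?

5

The M+2/M ratio from n Ja atoms is n · q/p = n · 0.603/0.397.
n = 7.5945 × 0.397/0.603 = 5.00 ≈ 5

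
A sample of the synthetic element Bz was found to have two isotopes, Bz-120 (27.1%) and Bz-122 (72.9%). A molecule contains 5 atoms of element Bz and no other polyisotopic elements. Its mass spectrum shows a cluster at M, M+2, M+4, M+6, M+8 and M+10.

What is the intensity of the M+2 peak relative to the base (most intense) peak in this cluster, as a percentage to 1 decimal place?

5.1%

Term probabilities: M 0.0015, M+2 0.0197, M+4 0.1058, M+6 0.2845, M+8 0.3827, M+10 0.2059. Base peak = M+8.
P(M+8) = C(5,4) × 0.271^1 × 0.729^4 = 5 × 0.2710 × 0.28242954 = 0.382692 (base)
P(M+2) = C(5,1) × 0.271^4 × 0.729^1 = 5 × 0.00539358 × 0.7290 = 0.019660
Relative intensity = 0.019660 / 0.382692 × 100 = 5.1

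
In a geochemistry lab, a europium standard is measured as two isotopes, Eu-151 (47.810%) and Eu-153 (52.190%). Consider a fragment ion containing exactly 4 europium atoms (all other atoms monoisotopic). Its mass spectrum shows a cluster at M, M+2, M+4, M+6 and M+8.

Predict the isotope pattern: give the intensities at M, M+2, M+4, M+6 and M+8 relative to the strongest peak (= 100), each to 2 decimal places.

13.99 : 61.07 : 100.00 : 72.77 : 19.86

Expanding (0.47810 + 0.52190)^4:
P(M) = 0.47810^4 = 0.052249
P(M+2) = 4 × 0.47810^3 × 0.52190^1 = 0.228141
P(M+4) = 6 × 0.47810^2 × 0.52190^2 = 0.373563
P(M+6) = 4 × 0.47810^1 × 0.52190^3 = 0.271857
P(M+8) = 0.52190^4 = 0.074191
The M+4 peak is largest (0.373563); scaling to 100 gives 13.99 : 61.07 : 100.00 : 72.77 : 19.86.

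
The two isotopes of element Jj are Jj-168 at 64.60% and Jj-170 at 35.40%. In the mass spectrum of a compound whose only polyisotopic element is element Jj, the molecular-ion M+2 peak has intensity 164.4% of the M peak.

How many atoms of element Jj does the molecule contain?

3

The M+2/M ratio from n Jj atoms is n · q/p = n · 0.3540/0.6460.
n = 1.644 × 0.6460/0.3540 = 3.00 ≈ 3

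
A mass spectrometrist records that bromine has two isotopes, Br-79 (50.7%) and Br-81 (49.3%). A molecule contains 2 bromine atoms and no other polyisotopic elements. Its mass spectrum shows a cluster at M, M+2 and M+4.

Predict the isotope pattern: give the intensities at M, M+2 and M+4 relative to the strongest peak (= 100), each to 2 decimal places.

51.42 : 100.00 : 48.62

The 2 Br atoms are independent, so intensities follow the terms of (0.507 + 0.493)^2.
P(M) = 0.507^2 = 0.257049
P(M+2) = 2 × 0.507^1 × 0.493^1 = 0.499902
P(M+4) = 0.493^2 = 0.243049
The M+2 peak is largest (0.499902); scaling to 100 gives 51.42 : 100.00 : 48.62.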